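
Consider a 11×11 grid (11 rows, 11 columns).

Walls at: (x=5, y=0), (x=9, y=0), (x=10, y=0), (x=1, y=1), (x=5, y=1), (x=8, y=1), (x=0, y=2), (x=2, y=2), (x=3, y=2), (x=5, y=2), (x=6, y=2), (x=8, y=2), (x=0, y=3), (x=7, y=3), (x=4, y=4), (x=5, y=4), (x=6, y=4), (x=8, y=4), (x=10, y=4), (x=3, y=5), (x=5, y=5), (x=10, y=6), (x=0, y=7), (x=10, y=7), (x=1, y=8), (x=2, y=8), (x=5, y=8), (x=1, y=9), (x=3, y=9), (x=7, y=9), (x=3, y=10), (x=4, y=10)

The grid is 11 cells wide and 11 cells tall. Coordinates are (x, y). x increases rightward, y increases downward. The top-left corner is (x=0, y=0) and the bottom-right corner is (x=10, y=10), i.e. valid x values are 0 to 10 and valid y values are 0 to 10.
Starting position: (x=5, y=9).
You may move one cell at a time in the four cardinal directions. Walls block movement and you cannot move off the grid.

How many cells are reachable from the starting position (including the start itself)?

BFS flood-fill from (x=5, y=9):
  Distance 0: (x=5, y=9)
  Distance 1: (x=4, y=9), (x=6, y=9), (x=5, y=10)
  Distance 2: (x=4, y=8), (x=6, y=8), (x=6, y=10)
  Distance 3: (x=4, y=7), (x=6, y=7), (x=3, y=8), (x=7, y=8), (x=7, y=10)
  Distance 4: (x=4, y=6), (x=6, y=6), (x=3, y=7), (x=5, y=7), (x=7, y=7), (x=8, y=8), (x=8, y=10)
  Distance 5: (x=4, y=5), (x=6, y=5), (x=3, y=6), (x=5, y=6), (x=7, y=6), (x=2, y=7), (x=8, y=7), (x=9, y=8), (x=8, y=9), (x=9, y=10)
  Distance 6: (x=7, y=5), (x=2, y=6), (x=8, y=6), (x=1, y=7), (x=9, y=7), (x=10, y=8), (x=9, y=9), (x=10, y=10)
  Distance 7: (x=7, y=4), (x=2, y=5), (x=8, y=5), (x=1, y=6), (x=9, y=6), (x=10, y=9)
  Distance 8: (x=2, y=4), (x=1, y=5), (x=9, y=5), (x=0, y=6)
  Distance 9: (x=2, y=3), (x=1, y=4), (x=3, y=4), (x=9, y=4), (x=0, y=5), (x=10, y=5)
  Distance 10: (x=1, y=3), (x=3, y=3), (x=9, y=3), (x=0, y=4)
  Distance 11: (x=1, y=2), (x=9, y=2), (x=4, y=3), (x=8, y=3), (x=10, y=3)
  Distance 12: (x=9, y=1), (x=4, y=2), (x=10, y=2), (x=5, y=3)
  Distance 13: (x=4, y=1), (x=10, y=1), (x=6, y=3)
  Distance 14: (x=4, y=0), (x=3, y=1)
  Distance 15: (x=3, y=0), (x=2, y=1)
  Distance 16: (x=2, y=0)
  Distance 17: (x=1, y=0)
  Distance 18: (x=0, y=0)
  Distance 19: (x=0, y=1)
Total reachable: 77 (grid has 89 open cells total)

Answer: Reachable cells: 77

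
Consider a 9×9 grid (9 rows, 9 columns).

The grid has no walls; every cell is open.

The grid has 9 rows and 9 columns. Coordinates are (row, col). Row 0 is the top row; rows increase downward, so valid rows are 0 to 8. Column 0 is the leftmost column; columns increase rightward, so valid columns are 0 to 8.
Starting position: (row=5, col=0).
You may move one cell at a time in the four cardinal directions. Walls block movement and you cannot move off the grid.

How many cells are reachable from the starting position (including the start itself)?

BFS flood-fill from (row=5, col=0):
  Distance 0: (row=5, col=0)
  Distance 1: (row=4, col=0), (row=5, col=1), (row=6, col=0)
  Distance 2: (row=3, col=0), (row=4, col=1), (row=5, col=2), (row=6, col=1), (row=7, col=0)
  Distance 3: (row=2, col=0), (row=3, col=1), (row=4, col=2), (row=5, col=3), (row=6, col=2), (row=7, col=1), (row=8, col=0)
  Distance 4: (row=1, col=0), (row=2, col=1), (row=3, col=2), (row=4, col=3), (row=5, col=4), (row=6, col=3), (row=7, col=2), (row=8, col=1)
  Distance 5: (row=0, col=0), (row=1, col=1), (row=2, col=2), (row=3, col=3), (row=4, col=4), (row=5, col=5), (row=6, col=4), (row=7, col=3), (row=8, col=2)
  Distance 6: (row=0, col=1), (row=1, col=2), (row=2, col=3), (row=3, col=4), (row=4, col=5), (row=5, col=6), (row=6, col=5), (row=7, col=4), (row=8, col=3)
  Distance 7: (row=0, col=2), (row=1, col=3), (row=2, col=4), (row=3, col=5), (row=4, col=6), (row=5, col=7), (row=6, col=6), (row=7, col=5), (row=8, col=4)
  Distance 8: (row=0, col=3), (row=1, col=4), (row=2, col=5), (row=3, col=6), (row=4, col=7), (row=5, col=8), (row=6, col=7), (row=7, col=6), (row=8, col=5)
  Distance 9: (row=0, col=4), (row=1, col=5), (row=2, col=6), (row=3, col=7), (row=4, col=8), (row=6, col=8), (row=7, col=7), (row=8, col=6)
  Distance 10: (row=0, col=5), (row=1, col=6), (row=2, col=7), (row=3, col=8), (row=7, col=8), (row=8, col=7)
  Distance 11: (row=0, col=6), (row=1, col=7), (row=2, col=8), (row=8, col=8)
  Distance 12: (row=0, col=7), (row=1, col=8)
  Distance 13: (row=0, col=8)
Total reachable: 81 (grid has 81 open cells total)

Answer: Reachable cells: 81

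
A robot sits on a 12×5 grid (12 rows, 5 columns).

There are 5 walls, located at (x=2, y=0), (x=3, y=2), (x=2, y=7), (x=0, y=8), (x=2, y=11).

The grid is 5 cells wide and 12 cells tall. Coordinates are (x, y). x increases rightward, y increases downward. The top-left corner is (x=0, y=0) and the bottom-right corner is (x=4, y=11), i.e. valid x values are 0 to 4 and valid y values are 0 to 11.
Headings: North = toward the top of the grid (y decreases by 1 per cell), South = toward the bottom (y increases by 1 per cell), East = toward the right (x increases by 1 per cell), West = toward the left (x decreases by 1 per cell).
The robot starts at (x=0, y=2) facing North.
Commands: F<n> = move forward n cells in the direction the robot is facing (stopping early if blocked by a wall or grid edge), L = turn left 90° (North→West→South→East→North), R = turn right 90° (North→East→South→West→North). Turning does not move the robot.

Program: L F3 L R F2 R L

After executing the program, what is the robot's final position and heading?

Start: (x=0, y=2), facing North
  L: turn left, now facing West
  F3: move forward 0/3 (blocked), now at (x=0, y=2)
  L: turn left, now facing South
  R: turn right, now facing West
  F2: move forward 0/2 (blocked), now at (x=0, y=2)
  R: turn right, now facing North
  L: turn left, now facing West
Final: (x=0, y=2), facing West

Answer: Final position: (x=0, y=2), facing West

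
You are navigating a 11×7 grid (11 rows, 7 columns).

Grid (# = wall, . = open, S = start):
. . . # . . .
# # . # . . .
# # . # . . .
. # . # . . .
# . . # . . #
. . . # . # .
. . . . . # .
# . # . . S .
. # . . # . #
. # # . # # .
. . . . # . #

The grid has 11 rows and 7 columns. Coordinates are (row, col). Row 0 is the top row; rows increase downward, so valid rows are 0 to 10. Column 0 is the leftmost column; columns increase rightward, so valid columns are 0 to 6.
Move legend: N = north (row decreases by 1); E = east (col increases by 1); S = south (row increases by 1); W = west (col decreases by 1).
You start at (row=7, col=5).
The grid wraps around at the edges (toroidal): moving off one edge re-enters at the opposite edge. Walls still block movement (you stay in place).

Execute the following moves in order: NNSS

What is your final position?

Answer: Final position: (row=8, col=5)

Derivation:
Start: (row=7, col=5)
  N (north): blocked, stay at (row=7, col=5)
  N (north): blocked, stay at (row=7, col=5)
  S (south): (row=7, col=5) -> (row=8, col=5)
  S (south): blocked, stay at (row=8, col=5)
Final: (row=8, col=5)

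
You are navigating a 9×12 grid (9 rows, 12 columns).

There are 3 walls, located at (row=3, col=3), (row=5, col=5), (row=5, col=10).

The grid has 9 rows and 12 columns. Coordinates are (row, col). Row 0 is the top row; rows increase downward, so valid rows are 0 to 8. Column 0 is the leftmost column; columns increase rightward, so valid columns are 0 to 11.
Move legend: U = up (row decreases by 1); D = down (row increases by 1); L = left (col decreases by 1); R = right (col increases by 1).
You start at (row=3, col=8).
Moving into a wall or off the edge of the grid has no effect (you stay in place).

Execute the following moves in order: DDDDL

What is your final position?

Start: (row=3, col=8)
  D (down): (row=3, col=8) -> (row=4, col=8)
  D (down): (row=4, col=8) -> (row=5, col=8)
  D (down): (row=5, col=8) -> (row=6, col=8)
  D (down): (row=6, col=8) -> (row=7, col=8)
  L (left): (row=7, col=8) -> (row=7, col=7)
Final: (row=7, col=7)

Answer: Final position: (row=7, col=7)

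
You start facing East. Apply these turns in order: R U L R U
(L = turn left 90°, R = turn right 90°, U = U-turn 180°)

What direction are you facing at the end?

Answer: Final heading: South

Derivation:
Start: East
  R (right (90° clockwise)) -> South
  U (U-turn (180°)) -> North
  L (left (90° counter-clockwise)) -> West
  R (right (90° clockwise)) -> North
  U (U-turn (180°)) -> South
Final: South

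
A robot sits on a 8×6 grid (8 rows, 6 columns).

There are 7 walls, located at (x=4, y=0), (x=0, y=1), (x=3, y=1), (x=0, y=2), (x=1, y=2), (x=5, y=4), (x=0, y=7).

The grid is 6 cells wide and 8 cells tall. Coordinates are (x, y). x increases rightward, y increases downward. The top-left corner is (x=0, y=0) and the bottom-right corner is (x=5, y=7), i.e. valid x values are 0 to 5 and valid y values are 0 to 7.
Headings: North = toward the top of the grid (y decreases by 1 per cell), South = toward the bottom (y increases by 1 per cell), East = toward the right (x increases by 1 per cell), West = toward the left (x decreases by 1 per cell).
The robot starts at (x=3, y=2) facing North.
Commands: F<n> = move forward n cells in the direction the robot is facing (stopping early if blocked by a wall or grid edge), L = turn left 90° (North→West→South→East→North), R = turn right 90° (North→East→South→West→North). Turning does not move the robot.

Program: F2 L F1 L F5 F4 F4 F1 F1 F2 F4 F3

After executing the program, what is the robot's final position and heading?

Start: (x=3, y=2), facing North
  F2: move forward 0/2 (blocked), now at (x=3, y=2)
  L: turn left, now facing West
  F1: move forward 1, now at (x=2, y=2)
  L: turn left, now facing South
  F5: move forward 5, now at (x=2, y=7)
  F4: move forward 0/4 (blocked), now at (x=2, y=7)
  F4: move forward 0/4 (blocked), now at (x=2, y=7)
  F1: move forward 0/1 (blocked), now at (x=2, y=7)
  F1: move forward 0/1 (blocked), now at (x=2, y=7)
  F2: move forward 0/2 (blocked), now at (x=2, y=7)
  F4: move forward 0/4 (blocked), now at (x=2, y=7)
  F3: move forward 0/3 (blocked), now at (x=2, y=7)
Final: (x=2, y=7), facing South

Answer: Final position: (x=2, y=7), facing South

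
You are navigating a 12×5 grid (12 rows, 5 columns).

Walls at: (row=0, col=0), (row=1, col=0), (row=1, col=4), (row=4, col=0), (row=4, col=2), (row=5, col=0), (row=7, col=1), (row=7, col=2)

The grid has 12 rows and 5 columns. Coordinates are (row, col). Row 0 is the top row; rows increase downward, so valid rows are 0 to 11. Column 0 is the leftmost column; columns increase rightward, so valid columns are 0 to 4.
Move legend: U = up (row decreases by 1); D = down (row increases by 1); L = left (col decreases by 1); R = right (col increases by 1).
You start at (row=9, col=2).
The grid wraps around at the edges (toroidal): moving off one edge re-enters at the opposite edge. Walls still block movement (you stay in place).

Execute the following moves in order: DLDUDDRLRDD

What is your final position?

Answer: Final position: (row=2, col=2)

Derivation:
Start: (row=9, col=2)
  D (down): (row=9, col=2) -> (row=10, col=2)
  L (left): (row=10, col=2) -> (row=10, col=1)
  D (down): (row=10, col=1) -> (row=11, col=1)
  U (up): (row=11, col=1) -> (row=10, col=1)
  D (down): (row=10, col=1) -> (row=11, col=1)
  D (down): (row=11, col=1) -> (row=0, col=1)
  R (right): (row=0, col=1) -> (row=0, col=2)
  L (left): (row=0, col=2) -> (row=0, col=1)
  R (right): (row=0, col=1) -> (row=0, col=2)
  D (down): (row=0, col=2) -> (row=1, col=2)
  D (down): (row=1, col=2) -> (row=2, col=2)
Final: (row=2, col=2)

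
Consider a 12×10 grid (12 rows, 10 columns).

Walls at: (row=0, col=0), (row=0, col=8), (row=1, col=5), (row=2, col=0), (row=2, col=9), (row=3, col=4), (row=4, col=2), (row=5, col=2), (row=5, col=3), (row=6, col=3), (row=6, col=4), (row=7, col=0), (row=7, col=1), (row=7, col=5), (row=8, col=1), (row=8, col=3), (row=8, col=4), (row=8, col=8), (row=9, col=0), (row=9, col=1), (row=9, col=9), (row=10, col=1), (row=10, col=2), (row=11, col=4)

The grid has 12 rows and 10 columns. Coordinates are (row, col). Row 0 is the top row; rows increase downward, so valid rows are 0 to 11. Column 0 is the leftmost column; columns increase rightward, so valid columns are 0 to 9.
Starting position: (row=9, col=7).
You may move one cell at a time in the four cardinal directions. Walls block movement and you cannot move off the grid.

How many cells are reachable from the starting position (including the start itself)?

Answer: Reachable cells: 95

Derivation:
BFS flood-fill from (row=9, col=7):
  Distance 0: (row=9, col=7)
  Distance 1: (row=8, col=7), (row=9, col=6), (row=9, col=8), (row=10, col=7)
  Distance 2: (row=7, col=7), (row=8, col=6), (row=9, col=5), (row=10, col=6), (row=10, col=8), (row=11, col=7)
  Distance 3: (row=6, col=7), (row=7, col=6), (row=7, col=8), (row=8, col=5), (row=9, col=4), (row=10, col=5), (row=10, col=9), (row=11, col=6), (row=11, col=8)
  Distance 4: (row=5, col=7), (row=6, col=6), (row=6, col=8), (row=7, col=9), (row=9, col=3), (row=10, col=4), (row=11, col=5), (row=11, col=9)
  Distance 5: (row=4, col=7), (row=5, col=6), (row=5, col=8), (row=6, col=5), (row=6, col=9), (row=8, col=9), (row=9, col=2), (row=10, col=3)
  Distance 6: (row=3, col=7), (row=4, col=6), (row=4, col=8), (row=5, col=5), (row=5, col=9), (row=8, col=2), (row=11, col=3)
  Distance 7: (row=2, col=7), (row=3, col=6), (row=3, col=8), (row=4, col=5), (row=4, col=9), (row=5, col=4), (row=7, col=2), (row=11, col=2)
  Distance 8: (row=1, col=7), (row=2, col=6), (row=2, col=8), (row=3, col=5), (row=3, col=9), (row=4, col=4), (row=6, col=2), (row=7, col=3), (row=11, col=1)
  Distance 9: (row=0, col=7), (row=1, col=6), (row=1, col=8), (row=2, col=5), (row=4, col=3), (row=6, col=1), (row=7, col=4), (row=11, col=0)
  Distance 10: (row=0, col=6), (row=1, col=9), (row=2, col=4), (row=3, col=3), (row=5, col=1), (row=6, col=0), (row=10, col=0)
  Distance 11: (row=0, col=5), (row=0, col=9), (row=1, col=4), (row=2, col=3), (row=3, col=2), (row=4, col=1), (row=5, col=0)
  Distance 12: (row=0, col=4), (row=1, col=3), (row=2, col=2), (row=3, col=1), (row=4, col=0)
  Distance 13: (row=0, col=3), (row=1, col=2), (row=2, col=1), (row=3, col=0)
  Distance 14: (row=0, col=2), (row=1, col=1)
  Distance 15: (row=0, col=1), (row=1, col=0)
Total reachable: 95 (grid has 96 open cells total)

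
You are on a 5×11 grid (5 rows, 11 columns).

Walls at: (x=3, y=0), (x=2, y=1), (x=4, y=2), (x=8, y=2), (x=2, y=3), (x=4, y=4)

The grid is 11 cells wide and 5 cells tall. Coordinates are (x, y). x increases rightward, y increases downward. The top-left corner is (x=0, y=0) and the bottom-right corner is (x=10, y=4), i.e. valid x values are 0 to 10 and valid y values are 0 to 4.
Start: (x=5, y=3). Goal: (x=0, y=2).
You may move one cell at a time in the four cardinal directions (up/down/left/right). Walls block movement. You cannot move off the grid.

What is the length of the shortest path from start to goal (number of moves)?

Answer: Shortest path length: 6

Derivation:
BFS from (x=5, y=3) until reaching (x=0, y=2):
  Distance 0: (x=5, y=3)
  Distance 1: (x=5, y=2), (x=4, y=3), (x=6, y=3), (x=5, y=4)
  Distance 2: (x=5, y=1), (x=6, y=2), (x=3, y=3), (x=7, y=3), (x=6, y=4)
  Distance 3: (x=5, y=0), (x=4, y=1), (x=6, y=1), (x=3, y=2), (x=7, y=2), (x=8, y=3), (x=3, y=4), (x=7, y=4)
  Distance 4: (x=4, y=0), (x=6, y=0), (x=3, y=1), (x=7, y=1), (x=2, y=2), (x=9, y=3), (x=2, y=4), (x=8, y=4)
  Distance 5: (x=7, y=0), (x=8, y=1), (x=1, y=2), (x=9, y=2), (x=10, y=3), (x=1, y=4), (x=9, y=4)
  Distance 6: (x=8, y=0), (x=1, y=1), (x=9, y=1), (x=0, y=2), (x=10, y=2), (x=1, y=3), (x=0, y=4), (x=10, y=4)  <- goal reached here
One shortest path (6 moves): (x=5, y=3) -> (x=4, y=3) -> (x=3, y=3) -> (x=3, y=2) -> (x=2, y=2) -> (x=1, y=2) -> (x=0, y=2)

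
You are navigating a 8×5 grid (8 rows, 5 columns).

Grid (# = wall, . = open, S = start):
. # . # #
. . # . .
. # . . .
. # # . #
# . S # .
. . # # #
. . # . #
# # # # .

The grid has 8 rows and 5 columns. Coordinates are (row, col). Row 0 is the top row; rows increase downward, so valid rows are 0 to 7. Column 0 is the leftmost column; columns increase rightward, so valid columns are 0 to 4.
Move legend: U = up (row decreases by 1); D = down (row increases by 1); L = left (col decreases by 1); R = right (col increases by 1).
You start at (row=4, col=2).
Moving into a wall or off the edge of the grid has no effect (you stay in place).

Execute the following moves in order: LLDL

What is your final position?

Answer: Final position: (row=5, col=0)

Derivation:
Start: (row=4, col=2)
  L (left): (row=4, col=2) -> (row=4, col=1)
  L (left): blocked, stay at (row=4, col=1)
  D (down): (row=4, col=1) -> (row=5, col=1)
  L (left): (row=5, col=1) -> (row=5, col=0)
Final: (row=5, col=0)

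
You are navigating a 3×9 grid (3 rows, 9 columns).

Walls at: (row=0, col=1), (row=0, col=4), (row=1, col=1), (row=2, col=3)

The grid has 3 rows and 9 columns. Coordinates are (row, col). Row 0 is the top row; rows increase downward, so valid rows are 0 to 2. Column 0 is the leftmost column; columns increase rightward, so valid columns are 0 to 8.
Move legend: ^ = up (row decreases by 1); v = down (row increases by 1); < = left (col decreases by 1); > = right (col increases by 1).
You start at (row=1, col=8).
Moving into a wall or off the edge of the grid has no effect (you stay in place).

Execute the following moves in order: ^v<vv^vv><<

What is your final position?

Answer: Final position: (row=2, col=6)

Derivation:
Start: (row=1, col=8)
  ^ (up): (row=1, col=8) -> (row=0, col=8)
  v (down): (row=0, col=8) -> (row=1, col=8)
  < (left): (row=1, col=8) -> (row=1, col=7)
  v (down): (row=1, col=7) -> (row=2, col=7)
  v (down): blocked, stay at (row=2, col=7)
  ^ (up): (row=2, col=7) -> (row=1, col=7)
  v (down): (row=1, col=7) -> (row=2, col=7)
  v (down): blocked, stay at (row=2, col=7)
  > (right): (row=2, col=7) -> (row=2, col=8)
  < (left): (row=2, col=8) -> (row=2, col=7)
  < (left): (row=2, col=7) -> (row=2, col=6)
Final: (row=2, col=6)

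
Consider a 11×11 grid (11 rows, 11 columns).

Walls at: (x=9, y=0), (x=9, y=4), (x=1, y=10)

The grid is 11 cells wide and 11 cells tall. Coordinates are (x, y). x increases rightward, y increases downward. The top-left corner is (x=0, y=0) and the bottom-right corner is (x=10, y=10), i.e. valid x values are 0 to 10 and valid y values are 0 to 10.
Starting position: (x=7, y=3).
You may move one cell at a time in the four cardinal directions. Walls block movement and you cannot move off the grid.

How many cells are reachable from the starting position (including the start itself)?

Answer: Reachable cells: 118

Derivation:
BFS flood-fill from (x=7, y=3):
  Distance 0: (x=7, y=3)
  Distance 1: (x=7, y=2), (x=6, y=3), (x=8, y=3), (x=7, y=4)
  Distance 2: (x=7, y=1), (x=6, y=2), (x=8, y=2), (x=5, y=3), (x=9, y=3), (x=6, y=4), (x=8, y=4), (x=7, y=5)
  Distance 3: (x=7, y=0), (x=6, y=1), (x=8, y=1), (x=5, y=2), (x=9, y=2), (x=4, y=3), (x=10, y=3), (x=5, y=4), (x=6, y=5), (x=8, y=5), (x=7, y=6)
  Distance 4: (x=6, y=0), (x=8, y=0), (x=5, y=1), (x=9, y=1), (x=4, y=2), (x=10, y=2), (x=3, y=3), (x=4, y=4), (x=10, y=4), (x=5, y=5), (x=9, y=5), (x=6, y=6), (x=8, y=6), (x=7, y=7)
  Distance 5: (x=5, y=0), (x=4, y=1), (x=10, y=1), (x=3, y=2), (x=2, y=3), (x=3, y=4), (x=4, y=5), (x=10, y=5), (x=5, y=6), (x=9, y=6), (x=6, y=7), (x=8, y=7), (x=7, y=8)
  Distance 6: (x=4, y=0), (x=10, y=0), (x=3, y=1), (x=2, y=2), (x=1, y=3), (x=2, y=4), (x=3, y=5), (x=4, y=6), (x=10, y=6), (x=5, y=7), (x=9, y=7), (x=6, y=8), (x=8, y=8), (x=7, y=9)
  Distance 7: (x=3, y=0), (x=2, y=1), (x=1, y=2), (x=0, y=3), (x=1, y=4), (x=2, y=5), (x=3, y=6), (x=4, y=7), (x=10, y=7), (x=5, y=8), (x=9, y=8), (x=6, y=9), (x=8, y=9), (x=7, y=10)
  Distance 8: (x=2, y=0), (x=1, y=1), (x=0, y=2), (x=0, y=4), (x=1, y=5), (x=2, y=6), (x=3, y=7), (x=4, y=8), (x=10, y=8), (x=5, y=9), (x=9, y=9), (x=6, y=10), (x=8, y=10)
  Distance 9: (x=1, y=0), (x=0, y=1), (x=0, y=5), (x=1, y=6), (x=2, y=7), (x=3, y=8), (x=4, y=9), (x=10, y=9), (x=5, y=10), (x=9, y=10)
  Distance 10: (x=0, y=0), (x=0, y=6), (x=1, y=7), (x=2, y=8), (x=3, y=9), (x=4, y=10), (x=10, y=10)
  Distance 11: (x=0, y=7), (x=1, y=8), (x=2, y=9), (x=3, y=10)
  Distance 12: (x=0, y=8), (x=1, y=9), (x=2, y=10)
  Distance 13: (x=0, y=9)
  Distance 14: (x=0, y=10)
Total reachable: 118 (grid has 118 open cells total)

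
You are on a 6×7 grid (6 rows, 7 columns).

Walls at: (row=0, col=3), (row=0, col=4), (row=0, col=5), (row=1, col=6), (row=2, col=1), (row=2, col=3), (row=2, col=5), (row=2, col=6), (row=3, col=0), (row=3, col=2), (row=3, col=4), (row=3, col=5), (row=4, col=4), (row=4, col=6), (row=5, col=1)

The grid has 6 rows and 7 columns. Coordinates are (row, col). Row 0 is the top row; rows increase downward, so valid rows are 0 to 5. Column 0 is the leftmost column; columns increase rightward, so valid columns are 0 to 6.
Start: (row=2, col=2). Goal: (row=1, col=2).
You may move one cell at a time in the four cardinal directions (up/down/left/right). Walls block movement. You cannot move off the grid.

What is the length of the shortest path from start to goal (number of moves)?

BFS from (row=2, col=2) until reaching (row=1, col=2):
  Distance 0: (row=2, col=2)
  Distance 1: (row=1, col=2)  <- goal reached here
One shortest path (1 moves): (row=2, col=2) -> (row=1, col=2)

Answer: Shortest path length: 1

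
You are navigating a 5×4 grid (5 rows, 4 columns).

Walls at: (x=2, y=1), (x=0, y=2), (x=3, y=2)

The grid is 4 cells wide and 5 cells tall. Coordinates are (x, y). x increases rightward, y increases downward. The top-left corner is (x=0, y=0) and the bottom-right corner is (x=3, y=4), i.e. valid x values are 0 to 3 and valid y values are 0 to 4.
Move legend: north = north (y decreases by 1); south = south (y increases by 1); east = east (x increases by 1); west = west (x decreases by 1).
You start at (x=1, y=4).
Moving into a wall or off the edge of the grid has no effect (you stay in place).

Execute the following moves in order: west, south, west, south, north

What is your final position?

Answer: Final position: (x=0, y=3)

Derivation:
Start: (x=1, y=4)
  west (west): (x=1, y=4) -> (x=0, y=4)
  south (south): blocked, stay at (x=0, y=4)
  west (west): blocked, stay at (x=0, y=4)
  south (south): blocked, stay at (x=0, y=4)
  north (north): (x=0, y=4) -> (x=0, y=3)
Final: (x=0, y=3)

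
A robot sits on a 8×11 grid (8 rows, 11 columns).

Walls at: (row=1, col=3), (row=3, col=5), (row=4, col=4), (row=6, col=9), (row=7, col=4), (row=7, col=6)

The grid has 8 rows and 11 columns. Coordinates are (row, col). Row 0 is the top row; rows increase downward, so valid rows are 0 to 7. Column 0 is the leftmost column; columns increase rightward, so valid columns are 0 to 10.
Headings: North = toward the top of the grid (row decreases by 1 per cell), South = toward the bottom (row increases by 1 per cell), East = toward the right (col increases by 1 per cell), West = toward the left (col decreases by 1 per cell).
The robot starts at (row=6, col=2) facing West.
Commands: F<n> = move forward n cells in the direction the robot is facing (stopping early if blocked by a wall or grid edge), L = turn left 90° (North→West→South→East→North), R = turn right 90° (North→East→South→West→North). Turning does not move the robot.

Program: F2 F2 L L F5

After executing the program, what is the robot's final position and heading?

Start: (row=6, col=2), facing West
  F2: move forward 2, now at (row=6, col=0)
  F2: move forward 0/2 (blocked), now at (row=6, col=0)
  L: turn left, now facing South
  L: turn left, now facing East
  F5: move forward 5, now at (row=6, col=5)
Final: (row=6, col=5), facing East

Answer: Final position: (row=6, col=5), facing East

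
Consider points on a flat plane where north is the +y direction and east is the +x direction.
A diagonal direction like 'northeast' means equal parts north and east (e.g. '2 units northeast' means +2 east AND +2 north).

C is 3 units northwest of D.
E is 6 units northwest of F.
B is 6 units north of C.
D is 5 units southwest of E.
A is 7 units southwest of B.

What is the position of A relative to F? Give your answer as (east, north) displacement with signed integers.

Place F at the origin (east=0, north=0).
  E is 6 units northwest of F: delta (east=-6, north=+6); E at (east=-6, north=6).
  D is 5 units southwest of E: delta (east=-5, north=-5); D at (east=-11, north=1).
  C is 3 units northwest of D: delta (east=-3, north=+3); C at (east=-14, north=4).
  B is 6 units north of C: delta (east=+0, north=+6); B at (east=-14, north=10).
  A is 7 units southwest of B: delta (east=-7, north=-7); A at (east=-21, north=3).
Therefore A relative to F: (east=-21, north=3).

Answer: A is at (east=-21, north=3) relative to F.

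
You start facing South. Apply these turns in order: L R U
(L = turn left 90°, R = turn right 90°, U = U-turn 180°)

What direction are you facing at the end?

Start: South
  L (left (90° counter-clockwise)) -> East
  R (right (90° clockwise)) -> South
  U (U-turn (180°)) -> North
Final: North

Answer: Final heading: North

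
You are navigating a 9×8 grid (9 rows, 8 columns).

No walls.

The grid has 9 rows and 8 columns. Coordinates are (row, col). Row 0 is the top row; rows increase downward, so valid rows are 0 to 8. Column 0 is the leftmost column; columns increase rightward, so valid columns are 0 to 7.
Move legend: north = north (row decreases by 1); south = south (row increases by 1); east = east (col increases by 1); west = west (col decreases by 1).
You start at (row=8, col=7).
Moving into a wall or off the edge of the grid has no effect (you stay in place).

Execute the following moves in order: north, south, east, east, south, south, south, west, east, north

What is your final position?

Start: (row=8, col=7)
  north (north): (row=8, col=7) -> (row=7, col=7)
  south (south): (row=7, col=7) -> (row=8, col=7)
  east (east): blocked, stay at (row=8, col=7)
  east (east): blocked, stay at (row=8, col=7)
  [×3]south (south): blocked, stay at (row=8, col=7)
  west (west): (row=8, col=7) -> (row=8, col=6)
  east (east): (row=8, col=6) -> (row=8, col=7)
  north (north): (row=8, col=7) -> (row=7, col=7)
Final: (row=7, col=7)

Answer: Final position: (row=7, col=7)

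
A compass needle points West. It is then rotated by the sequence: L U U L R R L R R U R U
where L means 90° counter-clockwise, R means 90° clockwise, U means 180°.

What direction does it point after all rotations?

Answer: Final heading: East

Derivation:
Start: West
  L (left (90° counter-clockwise)) -> South
  U (U-turn (180°)) -> North
  U (U-turn (180°)) -> South
  L (left (90° counter-clockwise)) -> East
  R (right (90° clockwise)) -> South
  R (right (90° clockwise)) -> West
  L (left (90° counter-clockwise)) -> South
  R (right (90° clockwise)) -> West
  R (right (90° clockwise)) -> North
  U (U-turn (180°)) -> South
  R (right (90° clockwise)) -> West
  U (U-turn (180°)) -> East
Final: East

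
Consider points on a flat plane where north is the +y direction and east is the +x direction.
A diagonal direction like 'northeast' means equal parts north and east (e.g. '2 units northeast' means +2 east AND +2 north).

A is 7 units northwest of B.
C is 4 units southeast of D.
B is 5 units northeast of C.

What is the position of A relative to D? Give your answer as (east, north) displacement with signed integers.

Place D at the origin (east=0, north=0).
  C is 4 units southeast of D: delta (east=+4, north=-4); C at (east=4, north=-4).
  B is 5 units northeast of C: delta (east=+5, north=+5); B at (east=9, north=1).
  A is 7 units northwest of B: delta (east=-7, north=+7); A at (east=2, north=8).
Therefore A relative to D: (east=2, north=8).

Answer: A is at (east=2, north=8) relative to D.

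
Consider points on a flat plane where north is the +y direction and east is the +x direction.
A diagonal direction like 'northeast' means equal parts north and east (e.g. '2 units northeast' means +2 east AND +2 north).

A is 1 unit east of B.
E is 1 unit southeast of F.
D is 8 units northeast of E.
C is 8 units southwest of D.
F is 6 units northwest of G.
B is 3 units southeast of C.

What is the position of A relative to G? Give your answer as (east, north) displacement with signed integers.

Answer: A is at (east=-1, north=2) relative to G.

Derivation:
Place G at the origin (east=0, north=0).
  F is 6 units northwest of G: delta (east=-6, north=+6); F at (east=-6, north=6).
  E is 1 unit southeast of F: delta (east=+1, north=-1); E at (east=-5, north=5).
  D is 8 units northeast of E: delta (east=+8, north=+8); D at (east=3, north=13).
  C is 8 units southwest of D: delta (east=-8, north=-8); C at (east=-5, north=5).
  B is 3 units southeast of C: delta (east=+3, north=-3); B at (east=-2, north=2).
  A is 1 unit east of B: delta (east=+1, north=+0); A at (east=-1, north=2).
Therefore A relative to G: (east=-1, north=2).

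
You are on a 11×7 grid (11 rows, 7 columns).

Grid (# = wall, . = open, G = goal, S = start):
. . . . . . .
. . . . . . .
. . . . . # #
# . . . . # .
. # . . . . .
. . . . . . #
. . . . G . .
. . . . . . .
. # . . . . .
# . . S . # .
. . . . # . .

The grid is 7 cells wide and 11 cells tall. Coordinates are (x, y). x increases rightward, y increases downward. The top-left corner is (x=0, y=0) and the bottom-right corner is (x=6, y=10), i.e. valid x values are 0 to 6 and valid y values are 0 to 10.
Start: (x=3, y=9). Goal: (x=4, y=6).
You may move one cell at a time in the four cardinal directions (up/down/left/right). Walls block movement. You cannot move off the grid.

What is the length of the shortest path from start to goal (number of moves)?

BFS from (x=3, y=9) until reaching (x=4, y=6):
  Distance 0: (x=3, y=9)
  Distance 1: (x=3, y=8), (x=2, y=9), (x=4, y=9), (x=3, y=10)
  Distance 2: (x=3, y=7), (x=2, y=8), (x=4, y=8), (x=1, y=9), (x=2, y=10)
  Distance 3: (x=3, y=6), (x=2, y=7), (x=4, y=7), (x=5, y=8), (x=1, y=10)
  Distance 4: (x=3, y=5), (x=2, y=6), (x=4, y=6), (x=1, y=7), (x=5, y=7), (x=6, y=8), (x=0, y=10)  <- goal reached here
One shortest path (4 moves): (x=3, y=9) -> (x=4, y=9) -> (x=4, y=8) -> (x=4, y=7) -> (x=4, y=6)

Answer: Shortest path length: 4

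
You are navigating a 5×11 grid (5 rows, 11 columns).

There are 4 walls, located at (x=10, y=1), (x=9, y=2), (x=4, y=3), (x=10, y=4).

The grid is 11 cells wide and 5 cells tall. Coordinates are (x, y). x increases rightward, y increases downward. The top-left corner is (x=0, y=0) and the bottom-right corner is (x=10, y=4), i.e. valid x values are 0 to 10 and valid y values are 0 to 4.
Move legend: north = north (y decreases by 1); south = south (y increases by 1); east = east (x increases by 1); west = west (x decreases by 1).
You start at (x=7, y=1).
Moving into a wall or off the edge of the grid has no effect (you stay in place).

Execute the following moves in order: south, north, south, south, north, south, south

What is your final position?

Answer: Final position: (x=7, y=4)

Derivation:
Start: (x=7, y=1)
  south (south): (x=7, y=1) -> (x=7, y=2)
  north (north): (x=7, y=2) -> (x=7, y=1)
  south (south): (x=7, y=1) -> (x=7, y=2)
  south (south): (x=7, y=2) -> (x=7, y=3)
  north (north): (x=7, y=3) -> (x=7, y=2)
  south (south): (x=7, y=2) -> (x=7, y=3)
  south (south): (x=7, y=3) -> (x=7, y=4)
Final: (x=7, y=4)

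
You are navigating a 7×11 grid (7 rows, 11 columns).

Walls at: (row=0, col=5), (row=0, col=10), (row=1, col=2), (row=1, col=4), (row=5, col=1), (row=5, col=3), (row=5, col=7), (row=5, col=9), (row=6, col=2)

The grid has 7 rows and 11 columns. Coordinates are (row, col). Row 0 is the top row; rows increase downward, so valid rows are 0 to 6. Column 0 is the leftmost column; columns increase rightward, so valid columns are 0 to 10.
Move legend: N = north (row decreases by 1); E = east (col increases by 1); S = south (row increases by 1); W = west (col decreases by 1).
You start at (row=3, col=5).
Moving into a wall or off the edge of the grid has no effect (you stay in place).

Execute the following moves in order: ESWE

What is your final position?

Answer: Final position: (row=4, col=6)

Derivation:
Start: (row=3, col=5)
  E (east): (row=3, col=5) -> (row=3, col=6)
  S (south): (row=3, col=6) -> (row=4, col=6)
  W (west): (row=4, col=6) -> (row=4, col=5)
  E (east): (row=4, col=5) -> (row=4, col=6)
Final: (row=4, col=6)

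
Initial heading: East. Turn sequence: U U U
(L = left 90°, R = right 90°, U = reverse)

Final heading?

Answer: Final heading: West

Derivation:
Start: East
  U (U-turn (180°)) -> West
  U (U-turn (180°)) -> East
  U (U-turn (180°)) -> West
Final: West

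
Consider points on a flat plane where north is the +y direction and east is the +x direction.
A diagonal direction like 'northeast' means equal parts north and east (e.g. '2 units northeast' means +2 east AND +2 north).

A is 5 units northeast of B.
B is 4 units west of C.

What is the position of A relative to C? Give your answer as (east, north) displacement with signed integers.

Place C at the origin (east=0, north=0).
  B is 4 units west of C: delta (east=-4, north=+0); B at (east=-4, north=0).
  A is 5 units northeast of B: delta (east=+5, north=+5); A at (east=1, north=5).
Therefore A relative to C: (east=1, north=5).

Answer: A is at (east=1, north=5) relative to C.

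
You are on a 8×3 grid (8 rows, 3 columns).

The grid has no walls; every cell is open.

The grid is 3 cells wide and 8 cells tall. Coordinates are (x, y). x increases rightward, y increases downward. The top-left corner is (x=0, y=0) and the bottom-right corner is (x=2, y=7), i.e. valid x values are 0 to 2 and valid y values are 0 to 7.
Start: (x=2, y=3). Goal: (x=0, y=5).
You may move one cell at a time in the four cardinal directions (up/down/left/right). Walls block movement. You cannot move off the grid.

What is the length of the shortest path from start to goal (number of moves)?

Answer: Shortest path length: 4

Derivation:
BFS from (x=2, y=3) until reaching (x=0, y=5):
  Distance 0: (x=2, y=3)
  Distance 1: (x=2, y=2), (x=1, y=3), (x=2, y=4)
  Distance 2: (x=2, y=1), (x=1, y=2), (x=0, y=3), (x=1, y=4), (x=2, y=5)
  Distance 3: (x=2, y=0), (x=1, y=1), (x=0, y=2), (x=0, y=4), (x=1, y=5), (x=2, y=6)
  Distance 4: (x=1, y=0), (x=0, y=1), (x=0, y=5), (x=1, y=6), (x=2, y=7)  <- goal reached here
One shortest path (4 moves): (x=2, y=3) -> (x=1, y=3) -> (x=0, y=3) -> (x=0, y=4) -> (x=0, y=5)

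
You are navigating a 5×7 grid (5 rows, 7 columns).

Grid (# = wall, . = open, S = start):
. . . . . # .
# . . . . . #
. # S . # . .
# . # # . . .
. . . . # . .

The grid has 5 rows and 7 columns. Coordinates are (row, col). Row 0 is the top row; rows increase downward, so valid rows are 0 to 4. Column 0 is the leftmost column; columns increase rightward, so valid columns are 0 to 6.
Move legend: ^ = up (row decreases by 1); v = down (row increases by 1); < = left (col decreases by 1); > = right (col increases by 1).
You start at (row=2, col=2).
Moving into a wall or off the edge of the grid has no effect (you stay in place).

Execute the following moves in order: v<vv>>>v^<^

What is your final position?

Answer: Final position: (row=0, col=2)

Derivation:
Start: (row=2, col=2)
  v (down): blocked, stay at (row=2, col=2)
  < (left): blocked, stay at (row=2, col=2)
  v (down): blocked, stay at (row=2, col=2)
  v (down): blocked, stay at (row=2, col=2)
  > (right): (row=2, col=2) -> (row=2, col=3)
  > (right): blocked, stay at (row=2, col=3)
  > (right): blocked, stay at (row=2, col=3)
  v (down): blocked, stay at (row=2, col=3)
  ^ (up): (row=2, col=3) -> (row=1, col=3)
  < (left): (row=1, col=3) -> (row=1, col=2)
  ^ (up): (row=1, col=2) -> (row=0, col=2)
Final: (row=0, col=2)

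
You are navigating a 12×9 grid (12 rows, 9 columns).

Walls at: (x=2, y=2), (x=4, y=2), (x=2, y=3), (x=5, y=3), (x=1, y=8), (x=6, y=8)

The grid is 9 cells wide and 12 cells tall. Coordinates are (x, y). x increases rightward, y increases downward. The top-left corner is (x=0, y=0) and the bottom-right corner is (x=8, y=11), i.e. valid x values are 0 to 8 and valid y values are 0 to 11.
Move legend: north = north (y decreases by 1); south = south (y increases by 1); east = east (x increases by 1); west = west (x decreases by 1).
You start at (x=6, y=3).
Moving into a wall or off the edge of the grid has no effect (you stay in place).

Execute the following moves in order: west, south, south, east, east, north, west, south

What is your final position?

Start: (x=6, y=3)
  west (west): blocked, stay at (x=6, y=3)
  south (south): (x=6, y=3) -> (x=6, y=4)
  south (south): (x=6, y=4) -> (x=6, y=5)
  east (east): (x=6, y=5) -> (x=7, y=5)
  east (east): (x=7, y=5) -> (x=8, y=5)
  north (north): (x=8, y=5) -> (x=8, y=4)
  west (west): (x=8, y=4) -> (x=7, y=4)
  south (south): (x=7, y=4) -> (x=7, y=5)
Final: (x=7, y=5)

Answer: Final position: (x=7, y=5)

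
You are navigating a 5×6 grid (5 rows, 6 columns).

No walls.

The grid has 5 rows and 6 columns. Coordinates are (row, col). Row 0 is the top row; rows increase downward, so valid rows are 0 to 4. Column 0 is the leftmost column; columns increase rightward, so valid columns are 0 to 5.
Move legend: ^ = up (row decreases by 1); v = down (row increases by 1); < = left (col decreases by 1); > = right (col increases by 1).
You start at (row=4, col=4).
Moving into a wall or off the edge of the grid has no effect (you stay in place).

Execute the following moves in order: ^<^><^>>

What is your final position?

Answer: Final position: (row=1, col=5)

Derivation:
Start: (row=4, col=4)
  ^ (up): (row=4, col=4) -> (row=3, col=4)
  < (left): (row=3, col=4) -> (row=3, col=3)
  ^ (up): (row=3, col=3) -> (row=2, col=3)
  > (right): (row=2, col=3) -> (row=2, col=4)
  < (left): (row=2, col=4) -> (row=2, col=3)
  ^ (up): (row=2, col=3) -> (row=1, col=3)
  > (right): (row=1, col=3) -> (row=1, col=4)
  > (right): (row=1, col=4) -> (row=1, col=5)
Final: (row=1, col=5)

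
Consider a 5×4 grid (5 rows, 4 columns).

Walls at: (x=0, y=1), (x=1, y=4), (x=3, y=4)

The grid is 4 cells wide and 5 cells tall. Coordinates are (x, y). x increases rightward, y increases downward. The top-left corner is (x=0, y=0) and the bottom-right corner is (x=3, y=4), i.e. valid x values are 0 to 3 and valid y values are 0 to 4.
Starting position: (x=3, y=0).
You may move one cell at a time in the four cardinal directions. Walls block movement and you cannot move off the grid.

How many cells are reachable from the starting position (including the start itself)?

BFS flood-fill from (x=3, y=0):
  Distance 0: (x=3, y=0)
  Distance 1: (x=2, y=0), (x=3, y=1)
  Distance 2: (x=1, y=0), (x=2, y=1), (x=3, y=2)
  Distance 3: (x=0, y=0), (x=1, y=1), (x=2, y=2), (x=3, y=3)
  Distance 4: (x=1, y=2), (x=2, y=3)
  Distance 5: (x=0, y=2), (x=1, y=3), (x=2, y=4)
  Distance 6: (x=0, y=3)
  Distance 7: (x=0, y=4)
Total reachable: 17 (grid has 17 open cells total)

Answer: Reachable cells: 17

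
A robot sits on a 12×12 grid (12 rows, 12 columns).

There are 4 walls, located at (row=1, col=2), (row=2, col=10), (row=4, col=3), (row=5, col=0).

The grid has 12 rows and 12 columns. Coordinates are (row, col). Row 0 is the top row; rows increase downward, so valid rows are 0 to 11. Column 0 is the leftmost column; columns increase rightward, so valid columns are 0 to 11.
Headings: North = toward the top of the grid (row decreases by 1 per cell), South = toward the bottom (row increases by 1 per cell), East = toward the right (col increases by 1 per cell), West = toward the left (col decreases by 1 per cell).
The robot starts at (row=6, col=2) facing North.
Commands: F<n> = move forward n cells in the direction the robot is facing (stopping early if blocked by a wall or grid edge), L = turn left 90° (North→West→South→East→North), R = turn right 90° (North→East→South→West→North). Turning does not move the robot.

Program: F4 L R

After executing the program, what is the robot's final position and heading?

Answer: Final position: (row=2, col=2), facing North

Derivation:
Start: (row=6, col=2), facing North
  F4: move forward 4, now at (row=2, col=2)
  L: turn left, now facing West
  R: turn right, now facing North
Final: (row=2, col=2), facing North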